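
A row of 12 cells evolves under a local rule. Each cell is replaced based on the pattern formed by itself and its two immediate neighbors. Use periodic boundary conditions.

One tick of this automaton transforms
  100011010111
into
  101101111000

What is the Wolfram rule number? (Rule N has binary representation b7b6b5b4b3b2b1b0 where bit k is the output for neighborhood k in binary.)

103

position 10: 111 → 0  (bit 7 = 0)
position 0: 110 → 1  (bit 6 = 1)
position 6: 101 → 1  (bit 5 = 1)
position 1: 100 → 0  (bit 4 = 0)
position 4: 011 → 0  (bit 3 = 0)
position 7: 010 → 1  (bit 2 = 1)
position 3: 001 → 1  (bit 1 = 1)
position 2: 000 → 1  (bit 0 = 1)
bits b7..b0 = 01100111 = 103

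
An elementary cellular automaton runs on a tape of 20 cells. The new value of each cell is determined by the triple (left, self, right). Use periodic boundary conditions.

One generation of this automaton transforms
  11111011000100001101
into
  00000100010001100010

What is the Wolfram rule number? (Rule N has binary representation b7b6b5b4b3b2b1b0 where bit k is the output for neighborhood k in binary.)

33

position 0: 111 → 0  (bit 7 = 0)
position 4: 110 → 0  (bit 6 = 0)
position 5: 101 → 1  (bit 5 = 1)
position 8: 100 → 0  (bit 4 = 0)
position 6: 011 → 0  (bit 3 = 0)
position 11: 010 → 0  (bit 2 = 0)
position 10: 001 → 0  (bit 1 = 0)
position 9: 000 → 1  (bit 0 = 1)
bits b7..b0 = 00100001 = 33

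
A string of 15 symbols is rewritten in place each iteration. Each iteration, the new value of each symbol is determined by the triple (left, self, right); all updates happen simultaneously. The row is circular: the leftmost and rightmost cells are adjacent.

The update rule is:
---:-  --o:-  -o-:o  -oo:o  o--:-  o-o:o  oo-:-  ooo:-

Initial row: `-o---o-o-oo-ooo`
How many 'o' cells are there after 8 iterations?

3

oo---ooooo-oo--
o----o----oo---
o----o----o----
o----o----o----  (fixed point — unchanged through iteration 8)
count of o: 3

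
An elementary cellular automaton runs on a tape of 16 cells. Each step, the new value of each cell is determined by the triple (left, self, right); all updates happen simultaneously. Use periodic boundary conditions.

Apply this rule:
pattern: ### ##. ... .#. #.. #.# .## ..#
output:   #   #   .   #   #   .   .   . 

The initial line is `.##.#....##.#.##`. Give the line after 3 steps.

step 1: ..#.##....#.#..#
step 2: #.#..##...#.##.#
step 3: #.##..##..#..#..

#.##..##..#..#..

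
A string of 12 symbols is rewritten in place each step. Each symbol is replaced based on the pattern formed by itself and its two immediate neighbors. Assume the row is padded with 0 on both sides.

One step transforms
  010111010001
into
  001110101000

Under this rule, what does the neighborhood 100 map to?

At position 8 the neighborhood is 100; the next row has 1 there.

1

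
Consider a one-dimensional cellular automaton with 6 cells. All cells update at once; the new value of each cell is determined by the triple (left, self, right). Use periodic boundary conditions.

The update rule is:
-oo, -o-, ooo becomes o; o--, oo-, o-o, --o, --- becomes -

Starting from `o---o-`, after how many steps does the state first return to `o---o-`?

1

o---o-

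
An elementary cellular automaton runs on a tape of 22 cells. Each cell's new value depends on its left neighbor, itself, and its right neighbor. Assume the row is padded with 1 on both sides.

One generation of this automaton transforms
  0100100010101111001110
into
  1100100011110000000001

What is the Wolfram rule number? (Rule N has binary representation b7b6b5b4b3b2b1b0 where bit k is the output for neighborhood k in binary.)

36

position 13: 111 → 0  (bit 7 = 0)
position 15: 110 → 0  (bit 6 = 0)
position 0: 101 → 1  (bit 5 = 1)
position 2: 100 → 0  (bit 4 = 0)
position 12: 011 → 0  (bit 3 = 0)
position 1: 010 → 1  (bit 2 = 1)
position 3: 001 → 0  (bit 1 = 0)
position 6: 000 → 0  (bit 0 = 0)
bits b7..b0 = 00100100 = 36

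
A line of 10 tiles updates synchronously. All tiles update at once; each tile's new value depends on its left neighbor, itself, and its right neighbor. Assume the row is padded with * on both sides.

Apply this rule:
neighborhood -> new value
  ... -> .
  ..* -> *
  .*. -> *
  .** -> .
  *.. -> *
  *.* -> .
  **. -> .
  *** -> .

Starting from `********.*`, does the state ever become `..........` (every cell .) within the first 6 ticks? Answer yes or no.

yes

tick 1: ..........
all cells are . at tick 1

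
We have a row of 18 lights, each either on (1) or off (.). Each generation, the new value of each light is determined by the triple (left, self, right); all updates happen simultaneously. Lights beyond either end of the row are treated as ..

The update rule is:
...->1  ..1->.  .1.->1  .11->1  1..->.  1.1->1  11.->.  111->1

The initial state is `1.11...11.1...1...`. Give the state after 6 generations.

1..111.111111..1.1

111..1.1.11.1.1.11
11...11111.111111.
1..1.1111.111111..
1..11111.111111..1
1..1111.111111...1
1..111.111111..1.1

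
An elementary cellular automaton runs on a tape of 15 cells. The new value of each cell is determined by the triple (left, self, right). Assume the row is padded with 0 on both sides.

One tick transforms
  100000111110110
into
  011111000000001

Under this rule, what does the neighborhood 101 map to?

At position 11 the neighborhood is 101; the next row has 0 there.

0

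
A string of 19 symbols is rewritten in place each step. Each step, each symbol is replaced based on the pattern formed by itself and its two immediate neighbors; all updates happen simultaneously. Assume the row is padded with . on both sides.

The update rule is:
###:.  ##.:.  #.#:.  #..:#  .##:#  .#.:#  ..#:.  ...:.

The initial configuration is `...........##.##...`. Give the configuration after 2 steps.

...........#..#.#..
...........##.#.##.

...........##.#.##.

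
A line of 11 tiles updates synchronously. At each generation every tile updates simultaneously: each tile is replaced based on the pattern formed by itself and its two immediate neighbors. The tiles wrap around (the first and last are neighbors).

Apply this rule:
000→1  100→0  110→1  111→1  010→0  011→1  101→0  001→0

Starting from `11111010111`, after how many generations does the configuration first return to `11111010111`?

2

11111000111
11111010111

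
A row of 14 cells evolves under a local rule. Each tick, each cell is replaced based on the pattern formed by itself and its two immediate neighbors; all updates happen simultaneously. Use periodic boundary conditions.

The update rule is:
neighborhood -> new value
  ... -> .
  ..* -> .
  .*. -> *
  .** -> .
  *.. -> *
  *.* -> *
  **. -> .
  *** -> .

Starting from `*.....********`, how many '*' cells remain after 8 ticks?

.*............
.**...........
...*..........
...**.........
.....*........
.....**.......
.......*......
.......**.....
count of *: 2

2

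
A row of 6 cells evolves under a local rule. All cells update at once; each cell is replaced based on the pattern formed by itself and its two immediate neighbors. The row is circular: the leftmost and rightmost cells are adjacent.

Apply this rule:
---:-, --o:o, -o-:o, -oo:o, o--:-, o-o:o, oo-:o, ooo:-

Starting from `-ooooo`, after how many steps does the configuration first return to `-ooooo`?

step 1: oo---o
step 2: -o--oo
step 3: oo-ooo
step 4: -ooo--
step 5: oo-o--
step 6: oooo-o
step 7: ---ooo
step 8: --oo-o
step 9: -ooooo

9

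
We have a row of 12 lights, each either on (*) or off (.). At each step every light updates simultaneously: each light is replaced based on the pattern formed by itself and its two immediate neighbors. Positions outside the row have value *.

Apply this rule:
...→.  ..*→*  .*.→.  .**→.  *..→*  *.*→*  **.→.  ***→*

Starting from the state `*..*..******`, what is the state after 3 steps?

.**.**.*.***

step 1: .**.**.*****
step 2: *..*..*.****
step 3: .**.**.*.***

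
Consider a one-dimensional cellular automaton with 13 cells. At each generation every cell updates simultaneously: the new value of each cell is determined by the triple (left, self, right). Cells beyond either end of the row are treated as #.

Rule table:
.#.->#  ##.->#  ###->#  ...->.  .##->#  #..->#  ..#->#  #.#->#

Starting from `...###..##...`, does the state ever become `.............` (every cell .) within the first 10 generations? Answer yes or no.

no

#.#########.#
#############
#############  (fixed point — unchanged through generation 10)
generation 10 is #############, still not uniform .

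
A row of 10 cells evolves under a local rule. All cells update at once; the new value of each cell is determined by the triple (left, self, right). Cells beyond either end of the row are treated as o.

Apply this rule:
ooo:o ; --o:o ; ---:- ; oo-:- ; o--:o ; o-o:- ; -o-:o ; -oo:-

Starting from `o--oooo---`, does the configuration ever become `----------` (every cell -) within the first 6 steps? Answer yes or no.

step 1: -oo-oo-o-o
step 2: -------o--
step 3: o-----oooo
step 4: -o---o-ooo
step 5: -oo-oo--oo
step 6: ------oo-o
step 6 is ------oo-o, still not uniform -

no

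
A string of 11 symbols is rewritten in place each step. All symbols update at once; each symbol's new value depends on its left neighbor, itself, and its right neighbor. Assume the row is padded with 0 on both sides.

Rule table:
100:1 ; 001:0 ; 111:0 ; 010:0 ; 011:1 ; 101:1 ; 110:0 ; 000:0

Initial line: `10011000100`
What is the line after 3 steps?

01010100010
00101010001
00010101000

00010101000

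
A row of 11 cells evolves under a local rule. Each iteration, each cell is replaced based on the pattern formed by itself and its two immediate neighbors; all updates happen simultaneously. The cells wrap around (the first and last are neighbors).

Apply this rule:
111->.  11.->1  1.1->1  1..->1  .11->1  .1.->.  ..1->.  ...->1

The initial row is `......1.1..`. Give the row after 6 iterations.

11.11.111..

iteration 1: 11111..1.11
iteration 2: ....11..11.
iteration 3: 111.111.111
iteration 4: ..111.111..
iteration 5: 1.1.111.111
iteration 6: 11.11.111..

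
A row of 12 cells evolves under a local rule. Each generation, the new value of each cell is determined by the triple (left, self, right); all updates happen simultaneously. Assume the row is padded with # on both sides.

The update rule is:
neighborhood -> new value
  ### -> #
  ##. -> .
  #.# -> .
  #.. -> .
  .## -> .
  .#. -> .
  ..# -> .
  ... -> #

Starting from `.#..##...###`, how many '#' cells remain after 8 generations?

2

generation 1: .......#..##
generation 2: .#####.....#
generation 3: ..###..###..
generation 4: ...#....#...
generation 5: .#...##...#.
generation 6: ...#....#...  (repeats generation 4; period 2)
generation 8: ...#....#...
count of #: 2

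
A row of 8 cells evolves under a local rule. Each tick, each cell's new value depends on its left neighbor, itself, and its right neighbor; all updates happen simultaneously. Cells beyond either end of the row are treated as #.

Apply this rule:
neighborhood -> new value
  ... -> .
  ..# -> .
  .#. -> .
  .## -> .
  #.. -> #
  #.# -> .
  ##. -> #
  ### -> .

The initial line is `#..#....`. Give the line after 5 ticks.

##..##..

##..#...
.##..#..
..##..#.
#..##...
##..##..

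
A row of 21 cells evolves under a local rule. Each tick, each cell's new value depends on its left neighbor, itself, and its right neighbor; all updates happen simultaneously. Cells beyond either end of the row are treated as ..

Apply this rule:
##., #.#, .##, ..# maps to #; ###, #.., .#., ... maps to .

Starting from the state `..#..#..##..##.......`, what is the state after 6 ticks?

..##.#.###.#.........

.#..#..###.###.......
#..#..##.###.#.......
..#..#####.##........
.#..##...####........
#..###..##..#........
..##.#.###.#.........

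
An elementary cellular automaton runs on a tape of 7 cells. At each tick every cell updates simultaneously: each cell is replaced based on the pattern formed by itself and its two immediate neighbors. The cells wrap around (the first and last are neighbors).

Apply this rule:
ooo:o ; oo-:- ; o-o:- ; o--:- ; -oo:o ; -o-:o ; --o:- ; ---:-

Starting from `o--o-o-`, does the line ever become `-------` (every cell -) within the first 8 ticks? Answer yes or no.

o--o-o-  (fixed point — unchanged through tick 8)
tick 8 is o--o-o-, still not uniform -

no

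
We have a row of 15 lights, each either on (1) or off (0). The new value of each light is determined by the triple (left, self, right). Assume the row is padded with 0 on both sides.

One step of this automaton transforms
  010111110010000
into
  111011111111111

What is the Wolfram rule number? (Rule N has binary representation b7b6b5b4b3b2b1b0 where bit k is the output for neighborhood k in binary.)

247

position 4: 111 → 1  (bit 7 = 1)
position 7: 110 → 1  (bit 6 = 1)
position 2: 101 → 1  (bit 5 = 1)
position 8: 100 → 1  (bit 4 = 1)
position 3: 011 → 0  (bit 3 = 0)
position 1: 010 → 1  (bit 2 = 1)
position 0: 001 → 1  (bit 1 = 1)
position 12: 000 → 1  (bit 0 = 1)
bits b7..b0 = 11110111 = 247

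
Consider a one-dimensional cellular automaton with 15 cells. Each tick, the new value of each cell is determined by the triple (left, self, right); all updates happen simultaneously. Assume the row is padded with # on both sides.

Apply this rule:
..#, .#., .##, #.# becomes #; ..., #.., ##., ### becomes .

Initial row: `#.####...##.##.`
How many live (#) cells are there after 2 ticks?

.##.....##.##.#
##.....##.##.##
count of #: 8

8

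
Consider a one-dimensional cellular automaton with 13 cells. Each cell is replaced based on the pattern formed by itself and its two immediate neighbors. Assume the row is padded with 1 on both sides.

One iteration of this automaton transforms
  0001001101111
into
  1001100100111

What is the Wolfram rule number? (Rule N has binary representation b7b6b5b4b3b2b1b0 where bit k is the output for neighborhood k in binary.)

212

position 10: 111 → 1  (bit 7 = 1)
position 7: 110 → 1  (bit 6 = 1)
position 8: 101 → 0  (bit 5 = 0)
position 0: 100 → 1  (bit 4 = 1)
position 6: 011 → 0  (bit 3 = 0)
position 3: 010 → 1  (bit 2 = 1)
position 2: 001 → 0  (bit 1 = 0)
position 1: 000 → 0  (bit 0 = 0)
bits b7..b0 = 11010100 = 212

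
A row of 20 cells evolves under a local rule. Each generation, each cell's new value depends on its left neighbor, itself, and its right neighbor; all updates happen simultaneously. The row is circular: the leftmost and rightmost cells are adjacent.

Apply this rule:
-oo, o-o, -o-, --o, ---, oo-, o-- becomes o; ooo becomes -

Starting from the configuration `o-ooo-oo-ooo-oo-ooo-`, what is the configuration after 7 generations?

ooo-oooooo-oooooo-oo
--ooo----ooo----ooo-
ooo-oooooo-oooooo-oo  (repeats generation 1; period 2)
generation 7: ooo-oooooo-oooooo-oo

ooo-oooooo-oooooo-oo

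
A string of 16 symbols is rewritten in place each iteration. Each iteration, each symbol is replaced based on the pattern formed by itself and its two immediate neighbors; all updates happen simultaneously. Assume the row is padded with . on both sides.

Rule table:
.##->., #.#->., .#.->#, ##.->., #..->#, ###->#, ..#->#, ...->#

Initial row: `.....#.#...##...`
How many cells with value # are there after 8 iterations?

iteration 1: ######.####..###
iteration 2: .####...##.##.#.
iteration 3: #.##.###......##
iteration 4: #.....#.######..
iteration 5: #######..####.##
iteration 6: .#####.##.##....
iteration 7: #.###.......####
iteration 8: #..#.#######.##.
count of #: 11

11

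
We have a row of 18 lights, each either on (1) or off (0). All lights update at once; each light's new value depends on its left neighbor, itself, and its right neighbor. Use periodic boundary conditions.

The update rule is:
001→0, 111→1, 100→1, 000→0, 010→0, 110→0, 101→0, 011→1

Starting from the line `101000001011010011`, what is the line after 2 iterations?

100010000001000010

000100000010001011
100010000001000010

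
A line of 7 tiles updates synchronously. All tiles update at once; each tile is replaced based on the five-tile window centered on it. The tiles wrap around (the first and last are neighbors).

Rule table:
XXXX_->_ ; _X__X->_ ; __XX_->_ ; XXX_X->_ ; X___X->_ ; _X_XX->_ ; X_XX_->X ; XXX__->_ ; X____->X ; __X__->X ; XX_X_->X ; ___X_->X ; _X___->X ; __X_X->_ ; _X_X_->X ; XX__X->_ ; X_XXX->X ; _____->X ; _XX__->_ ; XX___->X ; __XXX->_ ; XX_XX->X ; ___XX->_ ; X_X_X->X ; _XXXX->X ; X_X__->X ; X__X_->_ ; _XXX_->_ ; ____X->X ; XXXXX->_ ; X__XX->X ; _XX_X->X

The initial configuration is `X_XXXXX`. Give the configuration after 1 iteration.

_XXX___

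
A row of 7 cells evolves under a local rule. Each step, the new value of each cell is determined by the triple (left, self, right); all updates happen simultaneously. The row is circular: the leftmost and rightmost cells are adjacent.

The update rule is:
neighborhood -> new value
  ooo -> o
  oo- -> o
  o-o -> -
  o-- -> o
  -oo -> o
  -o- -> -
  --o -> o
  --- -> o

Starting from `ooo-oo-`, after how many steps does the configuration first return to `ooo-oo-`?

1

ooo-oo-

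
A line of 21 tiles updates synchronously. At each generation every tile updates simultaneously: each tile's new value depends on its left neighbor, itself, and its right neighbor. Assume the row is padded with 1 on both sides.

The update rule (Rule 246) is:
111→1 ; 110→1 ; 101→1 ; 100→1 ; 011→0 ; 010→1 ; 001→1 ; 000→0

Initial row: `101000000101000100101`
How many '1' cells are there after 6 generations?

generation 1: 111100001111101111110
generation 2: 111110010111110111111
generation 3: 111111111011111011111
generation 4: 111111111101111101111
generation 5: 111111111110111110111
generation 6: 111111111111011111011
count of 1: 19

19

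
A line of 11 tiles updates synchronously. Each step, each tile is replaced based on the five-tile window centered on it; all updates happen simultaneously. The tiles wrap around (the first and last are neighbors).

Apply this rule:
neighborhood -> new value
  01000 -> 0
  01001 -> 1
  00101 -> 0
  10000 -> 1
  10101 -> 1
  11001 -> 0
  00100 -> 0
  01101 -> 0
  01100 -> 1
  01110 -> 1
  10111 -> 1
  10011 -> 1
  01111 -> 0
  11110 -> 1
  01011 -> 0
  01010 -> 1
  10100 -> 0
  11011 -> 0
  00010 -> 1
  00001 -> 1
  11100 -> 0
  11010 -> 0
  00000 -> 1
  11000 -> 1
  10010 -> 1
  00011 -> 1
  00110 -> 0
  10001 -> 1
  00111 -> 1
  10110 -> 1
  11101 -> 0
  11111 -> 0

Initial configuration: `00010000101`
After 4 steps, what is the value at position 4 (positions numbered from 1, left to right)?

0

01100111010
10101110001
00101101110
11001001101
position 4 holds 0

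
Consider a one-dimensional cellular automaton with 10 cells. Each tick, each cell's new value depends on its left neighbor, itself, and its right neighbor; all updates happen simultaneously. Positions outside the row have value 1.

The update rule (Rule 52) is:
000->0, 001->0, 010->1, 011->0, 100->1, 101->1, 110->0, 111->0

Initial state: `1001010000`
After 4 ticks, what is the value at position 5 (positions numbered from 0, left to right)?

0

0101111000
1110000100
0001000110
1001100001
position 5 holds 0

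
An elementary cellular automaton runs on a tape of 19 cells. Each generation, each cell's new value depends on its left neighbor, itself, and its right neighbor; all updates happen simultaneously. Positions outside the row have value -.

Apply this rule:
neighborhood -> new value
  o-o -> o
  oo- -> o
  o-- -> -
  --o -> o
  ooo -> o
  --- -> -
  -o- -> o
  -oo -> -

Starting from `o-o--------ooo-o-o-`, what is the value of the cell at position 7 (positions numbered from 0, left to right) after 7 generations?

ooo-------o-oooooo-
-oo------ooo-ooooo-
o-o-----o-ooo-oooo-
ooo----ooo-ooo-ooo-
-oo---o-ooo-ooo-oo-
o-o--ooo-ooo-ooo-o-
ooo-o-ooo-ooo-oooo-
position 7 holds o

o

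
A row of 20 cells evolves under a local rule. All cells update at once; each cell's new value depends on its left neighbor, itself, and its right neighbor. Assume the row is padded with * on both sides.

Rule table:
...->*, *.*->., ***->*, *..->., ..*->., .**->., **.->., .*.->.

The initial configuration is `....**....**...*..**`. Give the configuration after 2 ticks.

....**....**...***..

.**....**....*.....*
....**....**...***..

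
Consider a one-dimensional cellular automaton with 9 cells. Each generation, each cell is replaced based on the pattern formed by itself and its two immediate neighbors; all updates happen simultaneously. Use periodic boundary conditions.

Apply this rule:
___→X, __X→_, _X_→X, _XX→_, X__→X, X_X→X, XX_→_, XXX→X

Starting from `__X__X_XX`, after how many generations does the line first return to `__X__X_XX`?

generation 1: X_XX_XX__
generation 2: XX__X__X_
generation 3: __X_XX_XX
generation 4: X_XX__X__
generation 5: XX__X_XX_
generation 6: __X_XX__X
generation 7: X_XX__X_X
generation 8: _X__X_XX_
generation 9: _XX_XX__X
generation 10: X__X__X_X
generation 11: _X_XX_XX_
generation 12: _XX__X__X
generation 13: X__X_XX_X
generation 14: _X_XX__X_
generation 15: _XX__X_XX
generation 16: X__X_XX__
generation 17: XX_XX__X_
generation 18: __X__X_XX

18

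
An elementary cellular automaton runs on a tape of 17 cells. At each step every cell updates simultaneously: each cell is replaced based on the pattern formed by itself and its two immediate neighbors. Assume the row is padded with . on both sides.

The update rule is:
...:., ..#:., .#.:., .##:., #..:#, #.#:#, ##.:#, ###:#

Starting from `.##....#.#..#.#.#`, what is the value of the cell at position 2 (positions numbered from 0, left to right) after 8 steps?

.

step 1: ..##....#.#..#.#.
step 2: ...##....#.#..#.#
step 3: ....##....#.#..#.
step 4: .....##....#.#..#
step 5: ......##....#.#..
step 6: .......##....#.#.
step 7: ........##....#.#
step 8: .........##....#.
position 2 holds .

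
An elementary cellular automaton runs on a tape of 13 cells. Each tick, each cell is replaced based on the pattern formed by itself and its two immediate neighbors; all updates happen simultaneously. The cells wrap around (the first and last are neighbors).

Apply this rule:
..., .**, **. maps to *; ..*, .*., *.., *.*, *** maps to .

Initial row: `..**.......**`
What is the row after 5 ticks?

tick 1: ..**.*****.**
tick 2: ..**.*...*.**
tick 3: ..**...*...**
tick 4: ..**.*...*.**  (repeats tick 2; period 2)
tick 5: ..**...*...**

..**...*...**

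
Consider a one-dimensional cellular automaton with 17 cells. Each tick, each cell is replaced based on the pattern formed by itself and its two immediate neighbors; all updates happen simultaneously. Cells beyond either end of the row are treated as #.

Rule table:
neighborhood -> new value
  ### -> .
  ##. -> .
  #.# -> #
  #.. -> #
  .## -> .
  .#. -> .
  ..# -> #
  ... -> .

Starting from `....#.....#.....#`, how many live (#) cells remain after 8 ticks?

9

#..#.#...#.#...#.
.##.#.#.#.#.#.#.#
#..#.#.#.#.#.#.#.
.##.#.#.#.#.#.#.#  (repeats tick 2; period 2)
tick 8: .##.#.#.#.#.#.#.#
count of #: 9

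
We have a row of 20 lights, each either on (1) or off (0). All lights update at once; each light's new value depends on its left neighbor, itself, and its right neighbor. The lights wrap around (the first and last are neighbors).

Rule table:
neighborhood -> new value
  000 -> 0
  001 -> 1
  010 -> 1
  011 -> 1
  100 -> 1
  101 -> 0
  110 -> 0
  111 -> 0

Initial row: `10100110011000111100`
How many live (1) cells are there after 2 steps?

10111101110101100011
00100001000101010110
count of 1: 7

7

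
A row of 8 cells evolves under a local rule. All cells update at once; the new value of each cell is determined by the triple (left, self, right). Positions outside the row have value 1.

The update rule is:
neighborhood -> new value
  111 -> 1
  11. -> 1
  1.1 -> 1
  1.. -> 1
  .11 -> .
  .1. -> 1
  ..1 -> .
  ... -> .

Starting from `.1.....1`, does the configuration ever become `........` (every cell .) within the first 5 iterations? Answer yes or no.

111.....
1111....
11111...
111111..
1111111.
iteration 5 is 1111111., still not uniform .

no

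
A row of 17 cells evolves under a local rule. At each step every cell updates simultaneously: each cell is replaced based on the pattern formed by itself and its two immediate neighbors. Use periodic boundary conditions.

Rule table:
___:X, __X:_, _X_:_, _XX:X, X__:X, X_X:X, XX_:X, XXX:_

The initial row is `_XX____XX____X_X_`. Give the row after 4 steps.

___XX_XX_XXX_XX_X

_XXXXX_XXXXX__X_X
XX___XXX___XX__X_
XXXX_X_XXX_XXX__X
___XX_XX_XXX_XX_X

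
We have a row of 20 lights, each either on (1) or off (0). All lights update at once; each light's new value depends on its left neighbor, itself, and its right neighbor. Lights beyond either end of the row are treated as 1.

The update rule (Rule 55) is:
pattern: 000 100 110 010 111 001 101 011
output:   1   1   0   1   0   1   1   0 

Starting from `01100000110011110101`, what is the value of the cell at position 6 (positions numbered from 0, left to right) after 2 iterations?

10011111001100001110
01100000110011110001
position 6 holds 0

0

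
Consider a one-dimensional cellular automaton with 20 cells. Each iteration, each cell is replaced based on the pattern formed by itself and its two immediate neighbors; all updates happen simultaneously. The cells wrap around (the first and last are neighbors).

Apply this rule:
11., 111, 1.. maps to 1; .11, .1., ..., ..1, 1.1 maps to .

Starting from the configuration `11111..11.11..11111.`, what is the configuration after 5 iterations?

111..11111..1..11..1

iteration 1: .11111..1..11..1111.
iteration 2: ..11111..1..11..1111
iteration 3: 1..11111..1..11..111
iteration 4: 11..11111..1..11..11
iteration 5: 111..11111..1..11..1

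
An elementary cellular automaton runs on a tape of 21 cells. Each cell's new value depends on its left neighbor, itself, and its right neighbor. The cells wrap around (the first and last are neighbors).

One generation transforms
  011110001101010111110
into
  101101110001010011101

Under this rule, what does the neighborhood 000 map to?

At position 6 the neighborhood is 000; the next row has 1 there.

1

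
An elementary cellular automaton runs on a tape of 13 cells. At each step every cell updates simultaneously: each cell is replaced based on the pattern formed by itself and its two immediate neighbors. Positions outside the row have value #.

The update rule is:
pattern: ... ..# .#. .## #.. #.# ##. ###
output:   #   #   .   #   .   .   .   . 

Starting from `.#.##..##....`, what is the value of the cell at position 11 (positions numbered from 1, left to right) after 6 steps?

...#..##..###
.##..##..##..
.#..##..##..#
...##..##..##
.###..##..##.
.#...##..##..
position 11 holds #

#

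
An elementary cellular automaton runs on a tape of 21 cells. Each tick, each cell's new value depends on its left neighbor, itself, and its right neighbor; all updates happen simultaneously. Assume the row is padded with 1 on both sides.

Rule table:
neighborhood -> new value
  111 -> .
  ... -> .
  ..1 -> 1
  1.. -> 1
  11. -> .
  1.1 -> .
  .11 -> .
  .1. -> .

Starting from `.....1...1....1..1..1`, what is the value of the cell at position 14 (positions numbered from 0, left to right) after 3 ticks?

.

1...1.1.1.1..1.11.11.
.1.1.......11........
....1.....1..1......1
position 14 holds .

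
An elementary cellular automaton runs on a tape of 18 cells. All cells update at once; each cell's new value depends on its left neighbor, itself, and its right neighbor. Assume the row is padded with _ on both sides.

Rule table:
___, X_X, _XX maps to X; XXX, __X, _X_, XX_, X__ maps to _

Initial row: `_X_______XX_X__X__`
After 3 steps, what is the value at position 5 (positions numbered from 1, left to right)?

_

step 1: ___XXXXX_X_X_____X
step 2: XX_X____X_X__XXX__
step 3: X_X__XX__X___X___X
position 5 holds _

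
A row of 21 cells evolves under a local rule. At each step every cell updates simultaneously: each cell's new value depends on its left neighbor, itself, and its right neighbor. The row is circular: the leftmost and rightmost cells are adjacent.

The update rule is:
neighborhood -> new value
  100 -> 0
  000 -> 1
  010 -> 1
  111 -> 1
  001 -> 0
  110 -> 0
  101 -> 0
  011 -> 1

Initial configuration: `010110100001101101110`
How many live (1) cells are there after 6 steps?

step 1: 010100101101001001100
step 2: 010100101001001001001
step 3: 010100101001001001001  (fixed point — unchanged through step 6)
count of 1: 8

8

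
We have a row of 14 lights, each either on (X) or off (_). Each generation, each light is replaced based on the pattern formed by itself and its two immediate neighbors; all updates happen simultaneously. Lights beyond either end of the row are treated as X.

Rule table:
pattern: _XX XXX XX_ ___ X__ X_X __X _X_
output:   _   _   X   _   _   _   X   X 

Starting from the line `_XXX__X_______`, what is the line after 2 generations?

___X_XX______X
__XX__X_____X_

__XX__X_____X_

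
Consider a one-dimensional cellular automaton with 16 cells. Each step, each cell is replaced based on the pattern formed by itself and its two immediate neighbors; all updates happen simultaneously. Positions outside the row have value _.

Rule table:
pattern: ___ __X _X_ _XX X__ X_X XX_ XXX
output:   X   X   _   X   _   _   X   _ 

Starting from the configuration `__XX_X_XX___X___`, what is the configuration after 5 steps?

XXXX___XX_XX__XX
X__X_XXXX_XX_XXX
__X__X__X_XX_X_X
XX__X__X__XX____
XX_X__X__XXX_XXX

XX_X__X__XXX_XXX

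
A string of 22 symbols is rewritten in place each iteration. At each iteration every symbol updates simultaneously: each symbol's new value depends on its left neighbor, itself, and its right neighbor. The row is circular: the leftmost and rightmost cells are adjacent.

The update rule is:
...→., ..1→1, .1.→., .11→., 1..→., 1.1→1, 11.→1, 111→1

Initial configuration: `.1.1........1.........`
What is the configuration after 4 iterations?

1.1........1..........
.1........1..........1
1........1..........1.
........1..........1.1

........1..........1.1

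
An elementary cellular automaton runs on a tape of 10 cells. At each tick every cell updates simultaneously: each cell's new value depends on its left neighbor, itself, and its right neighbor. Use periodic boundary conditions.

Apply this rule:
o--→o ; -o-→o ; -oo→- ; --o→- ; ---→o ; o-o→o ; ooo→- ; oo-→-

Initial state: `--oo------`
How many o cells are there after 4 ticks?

2

o---oooooo
-oo-------
---ooooooo
oo--------
count of o: 2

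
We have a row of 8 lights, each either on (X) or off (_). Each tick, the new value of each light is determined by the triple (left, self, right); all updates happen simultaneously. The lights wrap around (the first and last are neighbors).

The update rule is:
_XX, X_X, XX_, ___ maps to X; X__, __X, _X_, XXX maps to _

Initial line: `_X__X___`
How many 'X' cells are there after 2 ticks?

6

______XX
_XXXX_XX
count of X: 6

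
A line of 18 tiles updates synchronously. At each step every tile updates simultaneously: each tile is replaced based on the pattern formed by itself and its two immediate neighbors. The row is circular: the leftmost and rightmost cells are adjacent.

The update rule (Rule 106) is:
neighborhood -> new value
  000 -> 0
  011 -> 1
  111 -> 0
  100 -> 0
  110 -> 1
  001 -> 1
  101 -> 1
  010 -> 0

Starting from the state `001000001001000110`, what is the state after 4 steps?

010000010010001110
100000100100011010
000001001000111101
000010010001100110

000010010001100110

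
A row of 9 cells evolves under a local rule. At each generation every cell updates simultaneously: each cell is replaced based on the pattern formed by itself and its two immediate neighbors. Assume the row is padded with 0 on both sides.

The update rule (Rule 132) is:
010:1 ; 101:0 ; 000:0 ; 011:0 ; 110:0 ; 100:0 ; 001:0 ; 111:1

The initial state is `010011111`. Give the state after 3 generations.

010001110
010000100
010000100

010000100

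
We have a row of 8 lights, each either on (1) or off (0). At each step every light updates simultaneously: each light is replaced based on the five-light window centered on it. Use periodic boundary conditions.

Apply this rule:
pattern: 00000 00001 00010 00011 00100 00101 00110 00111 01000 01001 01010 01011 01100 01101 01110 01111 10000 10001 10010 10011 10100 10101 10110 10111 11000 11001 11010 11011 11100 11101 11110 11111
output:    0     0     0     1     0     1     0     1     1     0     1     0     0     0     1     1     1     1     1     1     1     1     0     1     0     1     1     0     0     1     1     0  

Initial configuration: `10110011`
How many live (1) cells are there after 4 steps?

4

10001111
00111101
01111111
01100011
count of 1: 4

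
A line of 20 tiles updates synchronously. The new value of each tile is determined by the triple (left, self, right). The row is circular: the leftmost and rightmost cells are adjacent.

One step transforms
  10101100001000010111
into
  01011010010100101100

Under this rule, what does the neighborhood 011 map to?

At position 4 the neighborhood is 011; the next row has 1 there.

1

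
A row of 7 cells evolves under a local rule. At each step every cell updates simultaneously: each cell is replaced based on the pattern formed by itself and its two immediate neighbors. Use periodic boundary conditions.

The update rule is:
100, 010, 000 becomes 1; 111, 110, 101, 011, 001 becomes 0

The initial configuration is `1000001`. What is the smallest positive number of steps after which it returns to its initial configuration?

0111100
0000011
1111000
0000110
1110001
0001100
1100011
0011000
1000111
0110000
0001111
1100000
0011110
1000001

14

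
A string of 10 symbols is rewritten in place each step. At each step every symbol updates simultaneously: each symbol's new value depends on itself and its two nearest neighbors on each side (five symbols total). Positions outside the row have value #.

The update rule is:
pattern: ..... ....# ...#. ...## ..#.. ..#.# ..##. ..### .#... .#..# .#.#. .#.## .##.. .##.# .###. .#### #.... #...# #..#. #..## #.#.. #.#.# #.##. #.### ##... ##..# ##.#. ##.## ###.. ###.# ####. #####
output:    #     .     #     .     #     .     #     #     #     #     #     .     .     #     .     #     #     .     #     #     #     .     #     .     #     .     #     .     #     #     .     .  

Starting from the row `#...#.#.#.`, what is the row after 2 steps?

.##.#.####

##.#.#.#..
.##.#.####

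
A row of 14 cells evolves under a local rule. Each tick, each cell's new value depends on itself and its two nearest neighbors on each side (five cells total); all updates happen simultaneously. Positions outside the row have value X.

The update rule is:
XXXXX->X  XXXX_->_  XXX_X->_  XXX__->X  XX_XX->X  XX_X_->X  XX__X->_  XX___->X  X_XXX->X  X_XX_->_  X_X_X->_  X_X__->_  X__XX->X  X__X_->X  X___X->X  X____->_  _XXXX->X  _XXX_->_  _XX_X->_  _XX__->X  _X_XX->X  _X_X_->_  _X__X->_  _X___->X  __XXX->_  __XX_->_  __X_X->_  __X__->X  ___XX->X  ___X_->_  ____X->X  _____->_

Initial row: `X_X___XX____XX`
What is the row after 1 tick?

_X_XXX_XX_XX_X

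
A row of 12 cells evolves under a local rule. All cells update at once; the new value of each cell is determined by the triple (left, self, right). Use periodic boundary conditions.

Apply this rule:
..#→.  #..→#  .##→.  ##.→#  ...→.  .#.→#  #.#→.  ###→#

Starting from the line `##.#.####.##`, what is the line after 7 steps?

##.#..###..#
##.##..###..
.#..##..###.
.##..##..###
..##..##..##
#..##..##..#
##..##..##..

##..##..##..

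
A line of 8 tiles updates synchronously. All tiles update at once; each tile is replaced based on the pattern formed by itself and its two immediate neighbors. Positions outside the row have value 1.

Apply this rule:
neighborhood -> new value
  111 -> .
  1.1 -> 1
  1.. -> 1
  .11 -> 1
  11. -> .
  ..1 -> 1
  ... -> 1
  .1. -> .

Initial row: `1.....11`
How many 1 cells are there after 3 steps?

step 1: .111111.
step 2: 11.....1
step 3: ..111111
count of 1: 6

6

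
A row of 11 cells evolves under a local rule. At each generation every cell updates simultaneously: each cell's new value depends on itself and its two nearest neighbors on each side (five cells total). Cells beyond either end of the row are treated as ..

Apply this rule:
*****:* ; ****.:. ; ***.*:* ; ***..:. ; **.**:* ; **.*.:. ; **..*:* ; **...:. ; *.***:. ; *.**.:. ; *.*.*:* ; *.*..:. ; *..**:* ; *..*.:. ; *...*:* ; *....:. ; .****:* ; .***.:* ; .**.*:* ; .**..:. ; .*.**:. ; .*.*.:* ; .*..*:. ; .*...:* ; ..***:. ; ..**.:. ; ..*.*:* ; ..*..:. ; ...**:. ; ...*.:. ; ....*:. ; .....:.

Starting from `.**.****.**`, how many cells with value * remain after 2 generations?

2

..**.*.**..
...*.*.....
count of *: 2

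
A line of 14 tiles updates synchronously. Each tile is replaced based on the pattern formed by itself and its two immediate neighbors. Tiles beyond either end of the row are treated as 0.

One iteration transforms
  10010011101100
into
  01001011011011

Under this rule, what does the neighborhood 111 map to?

1

At position 7 the neighborhood is 111; the next row has 1 there.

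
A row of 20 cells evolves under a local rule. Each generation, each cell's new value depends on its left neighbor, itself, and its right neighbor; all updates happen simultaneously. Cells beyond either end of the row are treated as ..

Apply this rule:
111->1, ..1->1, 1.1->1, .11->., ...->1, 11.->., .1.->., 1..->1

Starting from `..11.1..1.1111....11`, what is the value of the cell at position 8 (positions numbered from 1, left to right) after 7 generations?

generation 1: 11..1.11.1.11.1111..
generation 2: ..11.1..1.1..1.11.11
generation 3: 11..1.11.1.11.1..1..
generation 4: ..11.1..1.1..1.11.11  (repeats generation 2; period 2)
generation 7: 11..1.11.1.11.1..1..
position 8 holds 1

1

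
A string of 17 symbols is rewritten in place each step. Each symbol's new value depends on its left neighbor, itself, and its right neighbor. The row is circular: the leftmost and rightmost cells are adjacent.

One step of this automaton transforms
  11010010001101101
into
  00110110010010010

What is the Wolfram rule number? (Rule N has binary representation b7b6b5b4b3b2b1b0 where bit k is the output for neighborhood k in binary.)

position 0: 111 → 0  (bit 7 = 0)
position 1: 110 → 0  (bit 6 = 0)
position 2: 101 → 1  (bit 5 = 1)
position 4: 100 → 0  (bit 4 = 0)
position 10: 011 → 0  (bit 3 = 0)
position 3: 010 → 1  (bit 2 = 1)
position 5: 001 → 1  (bit 1 = 1)
position 8: 000 → 0  (bit 0 = 0)
bits b7..b0 = 00100110 = 38

38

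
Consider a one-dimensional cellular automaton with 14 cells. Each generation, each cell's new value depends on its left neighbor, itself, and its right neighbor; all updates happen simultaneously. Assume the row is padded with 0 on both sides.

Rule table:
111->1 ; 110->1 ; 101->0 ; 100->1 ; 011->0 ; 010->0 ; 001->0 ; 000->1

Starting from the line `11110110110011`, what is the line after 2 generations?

00111001001100

01110010011001
00111001001100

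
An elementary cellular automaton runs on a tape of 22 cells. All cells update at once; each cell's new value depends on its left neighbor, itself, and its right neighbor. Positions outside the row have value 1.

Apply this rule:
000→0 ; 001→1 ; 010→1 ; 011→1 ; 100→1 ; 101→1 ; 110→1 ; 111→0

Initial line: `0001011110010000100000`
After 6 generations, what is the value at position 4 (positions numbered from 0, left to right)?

0

generation 1: 1011110011111001110001
generation 2: 1110011110001111011011
generation 3: 0011110011011001111110
generation 4: 1110011111111111000011
generation 5: 0011110000000001100110
generation 6: 1110011000000011111111
position 4 holds 0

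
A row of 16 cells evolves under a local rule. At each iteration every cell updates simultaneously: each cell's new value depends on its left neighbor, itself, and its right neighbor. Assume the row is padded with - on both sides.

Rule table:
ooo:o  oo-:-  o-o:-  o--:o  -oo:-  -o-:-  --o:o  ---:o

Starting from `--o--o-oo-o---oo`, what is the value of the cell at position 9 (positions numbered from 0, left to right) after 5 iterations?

oo-oo------ooo--
-----oooooo-o-oo
ooooo-oooo------
-ooo---oo-oooooo
o-o-ooo----oooo-
position 9 holds -

-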